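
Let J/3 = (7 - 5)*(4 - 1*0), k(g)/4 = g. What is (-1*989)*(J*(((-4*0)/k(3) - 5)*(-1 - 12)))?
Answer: -1542840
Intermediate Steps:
k(g) = 4*g
J = 24 (J = 3*((7 - 5)*(4 - 1*0)) = 3*(2*(4 + 0)) = 3*(2*4) = 3*8 = 24)
(-1*989)*(J*(((-4*0)/k(3) - 5)*(-1 - 12))) = (-1*989)*(24*(((-4*0)/((4*3)) - 5)*(-1 - 12))) = -23736*(0/12 - 5)*(-13) = -23736*(0*(1/12) - 5)*(-13) = -23736*(0 - 5)*(-13) = -23736*(-5*(-13)) = -23736*65 = -989*1560 = -1542840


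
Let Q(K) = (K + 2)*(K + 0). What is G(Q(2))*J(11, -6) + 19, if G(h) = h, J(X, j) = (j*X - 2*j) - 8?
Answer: -477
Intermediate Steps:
Q(K) = K*(2 + K) (Q(K) = (2 + K)*K = K*(2 + K))
J(X, j) = -8 - 2*j + X*j (J(X, j) = (X*j - 2*j) - 8 = (-2*j + X*j) - 8 = -8 - 2*j + X*j)
G(Q(2))*J(11, -6) + 19 = (2*(2 + 2))*(-8 - 2*(-6) + 11*(-6)) + 19 = (2*4)*(-8 + 12 - 66) + 19 = 8*(-62) + 19 = -496 + 19 = -477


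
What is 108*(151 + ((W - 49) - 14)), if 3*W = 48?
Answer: 11232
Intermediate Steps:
W = 16 (W = (⅓)*48 = 16)
108*(151 + ((W - 49) - 14)) = 108*(151 + ((16 - 49) - 14)) = 108*(151 + (-33 - 14)) = 108*(151 - 47) = 108*104 = 11232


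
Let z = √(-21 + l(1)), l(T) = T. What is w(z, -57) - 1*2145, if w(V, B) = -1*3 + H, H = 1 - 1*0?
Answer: -2147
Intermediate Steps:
z = 2*I*√5 (z = √(-21 + 1) = √(-20) = 2*I*√5 ≈ 4.4721*I)
H = 1 (H = 1 + 0 = 1)
w(V, B) = -2 (w(V, B) = -1*3 + 1 = -3 + 1 = -2)
w(z, -57) - 1*2145 = -2 - 1*2145 = -2 - 2145 = -2147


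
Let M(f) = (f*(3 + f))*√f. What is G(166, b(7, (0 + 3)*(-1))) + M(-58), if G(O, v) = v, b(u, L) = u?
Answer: 7 + 3190*I*√58 ≈ 7.0 + 24294.0*I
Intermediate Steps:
M(f) = f^(3/2)*(3 + f)
G(166, b(7, (0 + 3)*(-1))) + M(-58) = 7 + (-58)^(3/2)*(3 - 58) = 7 - 58*I*√58*(-55) = 7 + 3190*I*√58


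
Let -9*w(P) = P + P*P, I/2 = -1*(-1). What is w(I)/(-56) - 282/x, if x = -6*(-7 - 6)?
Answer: -3935/1092 ≈ -3.6035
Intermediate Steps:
I = 2 (I = 2*(-1*(-1)) = 2*1 = 2)
w(P) = -P/9 - P²/9 (w(P) = -(P + P*P)/9 = -(P + P²)/9 = -P/9 - P²/9)
x = 78 (x = -6*(-13) = 78)
w(I)/(-56) - 282/x = -⅑*2*(1 + 2)/(-56) - 282/78 = -⅑*2*3*(-1/56) - 282*1/78 = -⅔*(-1/56) - 47/13 = 1/84 - 47/13 = -3935/1092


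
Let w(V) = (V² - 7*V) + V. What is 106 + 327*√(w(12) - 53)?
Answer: 106 + 327*√19 ≈ 1531.4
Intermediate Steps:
w(V) = V² - 6*V
106 + 327*√(w(12) - 53) = 106 + 327*√(12*(-6 + 12) - 53) = 106 + 327*√(12*6 - 53) = 106 + 327*√(72 - 53) = 106 + 327*√19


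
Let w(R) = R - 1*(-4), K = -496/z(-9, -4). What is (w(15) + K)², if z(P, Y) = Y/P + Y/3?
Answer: 332929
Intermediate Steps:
z(P, Y) = Y/3 + Y/P (z(P, Y) = Y/P + Y*(⅓) = Y/P + Y/3 = Y/3 + Y/P)
K = 558 (K = -496/((⅓)*(-4) - 4/(-9)) = -496/(-4/3 - 4*(-⅑)) = -496/(-4/3 + 4/9) = -496/(-8/9) = -496*(-9/8) = 558)
w(R) = 4 + R (w(R) = R + 4 = 4 + R)
(w(15) + K)² = ((4 + 15) + 558)² = (19 + 558)² = 577² = 332929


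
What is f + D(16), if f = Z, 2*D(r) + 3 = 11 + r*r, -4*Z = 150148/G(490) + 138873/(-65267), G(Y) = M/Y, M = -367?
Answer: 4814555807423/95811956 ≈ 50250.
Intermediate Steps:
G(Y) = -367/Y
Z = 4801908629231/95811956 (Z = -(150148/((-367/490)) + 138873/(-65267))/4 = -(150148/((-367*1/490)) + 138873*(-1/65267))/4 = -(150148/(-367/490) - 138873/65267)/4 = -(150148*(-490/367) - 138873/65267)/4 = -(-73572520/367 - 138873/65267)/4 = -¼*(-4801908629231/23952989) = 4801908629231/95811956 ≈ 50118.)
D(r) = 4 + r²/2 (D(r) = -3/2 + (11 + r*r)/2 = -3/2 + (11 + r²)/2 = -3/2 + (11/2 + r²/2) = 4 + r²/2)
f = 4801908629231/95811956 ≈ 50118.
f + D(16) = 4801908629231/95811956 + (4 + (½)*16²) = 4801908629231/95811956 + (4 + (½)*256) = 4801908629231/95811956 + (4 + 128) = 4801908629231/95811956 + 132 = 4814555807423/95811956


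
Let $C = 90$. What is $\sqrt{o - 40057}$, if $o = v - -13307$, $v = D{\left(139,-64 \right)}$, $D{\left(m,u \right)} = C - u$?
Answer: $2 i \sqrt{6649} \approx 163.08 i$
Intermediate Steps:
$D{\left(m,u \right)} = 90 - u$
$v = 154$ ($v = 90 - -64 = 90 + 64 = 154$)
$o = 13461$ ($o = 154 - -13307 = 154 + 13307 = 13461$)
$\sqrt{o - 40057} = \sqrt{13461 - 40057} = \sqrt{-26596} = 2 i \sqrt{6649}$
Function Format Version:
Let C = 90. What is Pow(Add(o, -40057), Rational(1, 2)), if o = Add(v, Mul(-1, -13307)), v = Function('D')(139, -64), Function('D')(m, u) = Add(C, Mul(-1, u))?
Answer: Mul(2, I, Pow(6649, Rational(1, 2))) ≈ Mul(163.08, I)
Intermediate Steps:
Function('D')(m, u) = Add(90, Mul(-1, u))
v = 154 (v = Add(90, Mul(-1, -64)) = Add(90, 64) = 154)
o = 13461 (o = Add(154, Mul(-1, -13307)) = Add(154, 13307) = 13461)
Pow(Add(o, -40057), Rational(1, 2)) = Pow(Add(13461, -40057), Rational(1, 2)) = Pow(-26596, Rational(1, 2)) = Mul(2, I, Pow(6649, Rational(1, 2)))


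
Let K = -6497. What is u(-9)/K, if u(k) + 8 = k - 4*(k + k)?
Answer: -55/6497 ≈ -0.0084654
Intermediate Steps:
u(k) = -8 - 7*k (u(k) = -8 + (k - 4*(k + k)) = -8 + (k - 4*2*k) = -8 + (k - 8*k) = -8 - 7*k)
u(-9)/K = (-8 - 7*(-9))/(-6497) = (-8 + 63)*(-1/6497) = 55*(-1/6497) = -55/6497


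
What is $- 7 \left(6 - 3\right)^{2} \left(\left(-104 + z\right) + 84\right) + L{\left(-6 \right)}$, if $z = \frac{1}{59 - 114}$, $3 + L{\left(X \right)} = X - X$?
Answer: $\frac{69198}{55} \approx 1258.1$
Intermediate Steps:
$L{\left(X \right)} = -3$ ($L{\left(X \right)} = -3 + \left(X - X\right) = -3 + 0 = -3$)
$z = - \frac{1}{55}$ ($z = \frac{1}{-55} = - \frac{1}{55} \approx -0.018182$)
$- 7 \left(6 - 3\right)^{2} \left(\left(-104 + z\right) + 84\right) + L{\left(-6 \right)} = - 7 \left(6 - 3\right)^{2} \left(\left(-104 - \frac{1}{55}\right) + 84\right) - 3 = - 7 \cdot 3^{2} \left(- \frac{5721}{55} + 84\right) - 3 = \left(-7\right) 9 \left(- \frac{1101}{55}\right) - 3 = \left(-63\right) \left(- \frac{1101}{55}\right) - 3 = \frac{69363}{55} - 3 = \frac{69198}{55}$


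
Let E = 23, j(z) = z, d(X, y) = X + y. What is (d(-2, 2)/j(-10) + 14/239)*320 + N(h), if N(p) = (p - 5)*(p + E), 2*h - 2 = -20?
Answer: -42364/239 ≈ -177.26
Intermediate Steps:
h = -9 (h = 1 + (½)*(-20) = 1 - 10 = -9)
N(p) = (-5 + p)*(23 + p) (N(p) = (p - 5)*(p + 23) = (-5 + p)*(23 + p))
(d(-2, 2)/j(-10) + 14/239)*320 + N(h) = ((-2 + 2)/(-10) + 14/239)*320 + (-115 + (-9)² + 18*(-9)) = (0*(-⅒) + 14*(1/239))*320 + (-115 + 81 - 162) = (0 + 14/239)*320 - 196 = (14/239)*320 - 196 = 4480/239 - 196 = -42364/239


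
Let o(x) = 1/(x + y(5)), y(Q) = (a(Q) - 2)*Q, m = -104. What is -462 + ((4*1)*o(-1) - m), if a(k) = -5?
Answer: -3223/9 ≈ -358.11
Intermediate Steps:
y(Q) = -7*Q (y(Q) = (-5 - 2)*Q = -7*Q)
o(x) = 1/(-35 + x) (o(x) = 1/(x - 7*5) = 1/(x - 35) = 1/(-35 + x))
-462 + ((4*1)*o(-1) - m) = -462 + ((4*1)/(-35 - 1) - 1*(-104)) = -462 + (4/(-36) + 104) = -462 + (4*(-1/36) + 104) = -462 + (-1/9 + 104) = -462 + 935/9 = -3223/9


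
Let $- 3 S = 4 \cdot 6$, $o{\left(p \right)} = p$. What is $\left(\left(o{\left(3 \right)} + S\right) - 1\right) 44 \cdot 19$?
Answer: $-5016$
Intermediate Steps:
$S = -8$ ($S = - \frac{4 \cdot 6}{3} = \left(- \frac{1}{3}\right) 24 = -8$)
$\left(\left(o{\left(3 \right)} + S\right) - 1\right) 44 \cdot 19 = \left(\left(3 - 8\right) - 1\right) 44 \cdot 19 = \left(-5 - 1\right) 44 \cdot 19 = \left(-6\right) 44 \cdot 19 = \left(-264\right) 19 = -5016$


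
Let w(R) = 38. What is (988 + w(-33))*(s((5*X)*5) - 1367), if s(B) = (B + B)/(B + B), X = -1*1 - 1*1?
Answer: -1401516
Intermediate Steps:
X = -2 (X = -1 - 1 = -2)
s(B) = 1 (s(B) = (2*B)/((2*B)) = (2*B)*(1/(2*B)) = 1)
(988 + w(-33))*(s((5*X)*5) - 1367) = (988 + 38)*(1 - 1367) = 1026*(-1366) = -1401516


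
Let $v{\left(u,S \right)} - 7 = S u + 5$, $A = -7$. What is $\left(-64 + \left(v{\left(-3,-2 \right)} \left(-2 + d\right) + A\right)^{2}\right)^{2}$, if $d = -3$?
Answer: $87329025$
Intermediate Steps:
$v{\left(u,S \right)} = 12 + S u$ ($v{\left(u,S \right)} = 7 + \left(S u + 5\right) = 7 + \left(5 + S u\right) = 12 + S u$)
$\left(-64 + \left(v{\left(-3,-2 \right)} \left(-2 + d\right) + A\right)^{2}\right)^{2} = \left(-64 + \left(\left(12 - -6\right) \left(-2 - 3\right) - 7\right)^{2}\right)^{2} = \left(-64 + \left(\left(12 + 6\right) \left(-5\right) - 7\right)^{2}\right)^{2} = \left(-64 + \left(18 \left(-5\right) - 7\right)^{2}\right)^{2} = \left(-64 + \left(-90 - 7\right)^{2}\right)^{2} = \left(-64 + \left(-97\right)^{2}\right)^{2} = \left(-64 + 9409\right)^{2} = 9345^{2} = 87329025$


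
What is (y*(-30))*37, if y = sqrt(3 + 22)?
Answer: -5550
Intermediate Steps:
y = 5 (y = sqrt(25) = 5)
(y*(-30))*37 = (5*(-30))*37 = -150*37 = -5550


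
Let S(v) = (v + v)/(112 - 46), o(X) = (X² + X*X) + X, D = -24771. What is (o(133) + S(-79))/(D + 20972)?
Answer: -1171784/125367 ≈ -9.3468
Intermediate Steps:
o(X) = X + 2*X² (o(X) = (X² + X²) + X = 2*X² + X = X + 2*X²)
S(v) = v/33 (S(v) = (2*v)/66 = (2*v)*(1/66) = v/33)
(o(133) + S(-79))/(D + 20972) = (133*(1 + 2*133) + (1/33)*(-79))/(-24771 + 20972) = (133*(1 + 266) - 79/33)/(-3799) = (133*267 - 79/33)*(-1/3799) = (35511 - 79/33)*(-1/3799) = (1171784/33)*(-1/3799) = -1171784/125367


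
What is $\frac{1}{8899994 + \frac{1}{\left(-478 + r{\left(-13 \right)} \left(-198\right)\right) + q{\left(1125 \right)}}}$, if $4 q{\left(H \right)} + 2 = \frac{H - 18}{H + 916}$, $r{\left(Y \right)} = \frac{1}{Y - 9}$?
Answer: $\frac{3831891}{34103806900490} \approx 1.1236 \cdot 10^{-7}$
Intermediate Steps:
$r{\left(Y \right)} = \frac{1}{-9 + Y}$
$q{\left(H \right)} = - \frac{1}{2} + \frac{-18 + H}{4 \left(916 + H\right)}$ ($q{\left(H \right)} = - \frac{1}{2} + \frac{\left(H - 18\right) \frac{1}{H + 916}}{4} = - \frac{1}{2} + \frac{\left(-18 + H\right) \frac{1}{916 + H}}{4} = - \frac{1}{2} + \frac{\frac{1}{916 + H} \left(-18 + H\right)}{4} = - \frac{1}{2} + \frac{-18 + H}{4 \left(916 + H\right)}$)
$\frac{1}{8899994 + \frac{1}{\left(-478 + r{\left(-13 \right)} \left(-198\right)\right) + q{\left(1125 \right)}}} = \frac{1}{8899994 + \frac{1}{\left(-478 + \frac{1}{-9 - 13} \left(-198\right)\right) + \frac{-1850 - 1125}{4 \left(916 + 1125\right)}}} = \frac{1}{8899994 + \frac{1}{\left(-478 + \frac{1}{-22} \left(-198\right)\right) + \frac{-1850 - 1125}{4 \cdot 2041}}} = \frac{1}{8899994 + \frac{1}{\left(-478 - -9\right) + \frac{1}{4} \cdot \frac{1}{2041} \left(-2975\right)}} = \frac{1}{8899994 + \frac{1}{\left(-478 + 9\right) - \frac{2975}{8164}}} = \frac{1}{8899994 + \frac{1}{-469 - \frac{2975}{8164}}} = \frac{1}{8899994 + \frac{1}{- \frac{3831891}{8164}}} = \frac{1}{8899994 - \frac{8164}{3831891}} = \frac{1}{\frac{34103806900490}{3831891}} = \frac{3831891}{34103806900490}$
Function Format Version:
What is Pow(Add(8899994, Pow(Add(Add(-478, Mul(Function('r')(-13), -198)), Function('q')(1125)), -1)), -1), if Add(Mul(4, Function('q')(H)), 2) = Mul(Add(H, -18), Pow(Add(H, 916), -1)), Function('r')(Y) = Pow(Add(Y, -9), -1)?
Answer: Rational(3831891, 34103806900490) ≈ 1.1236e-7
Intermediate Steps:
Function('r')(Y) = Pow(Add(-9, Y), -1)
Function('q')(H) = Add(Rational(-1, 2), Mul(Rational(1, 4), Pow(Add(916, H), -1), Add(-18, H))) (Function('q')(H) = Add(Rational(-1, 2), Mul(Rational(1, 4), Mul(Add(H, -18), Pow(Add(H, 916), -1)))) = Add(Rational(-1, 2), Mul(Rational(1, 4), Mul(Add(-18, H), Pow(Add(916, H), -1)))) = Add(Rational(-1, 2), Mul(Rational(1, 4), Mul(Pow(Add(916, H), -1), Add(-18, H)))) = Add(Rational(-1, 2), Mul(Rational(1, 4), Pow(Add(916, H), -1), Add(-18, H))))
Pow(Add(8899994, Pow(Add(Add(-478, Mul(Function('r')(-13), -198)), Function('q')(1125)), -1)), -1) = Pow(Add(8899994, Pow(Add(Add(-478, Mul(Pow(Add(-9, -13), -1), -198)), Mul(Rational(1, 4), Pow(Add(916, 1125), -1), Add(-1850, Mul(-1, 1125)))), -1)), -1) = Pow(Add(8899994, Pow(Add(Add(-478, Mul(Pow(-22, -1), -198)), Mul(Rational(1, 4), Pow(2041, -1), Add(-1850, -1125))), -1)), -1) = Pow(Add(8899994, Pow(Add(Add(-478, Mul(Rational(-1, 22), -198)), Mul(Rational(1, 4), Rational(1, 2041), -2975)), -1)), -1) = Pow(Add(8899994, Pow(Add(Add(-478, 9), Rational(-2975, 8164)), -1)), -1) = Pow(Add(8899994, Pow(Add(-469, Rational(-2975, 8164)), -1)), -1) = Pow(Add(8899994, Pow(Rational(-3831891, 8164), -1)), -1) = Pow(Add(8899994, Rational(-8164, 3831891)), -1) = Pow(Rational(34103806900490, 3831891), -1) = Rational(3831891, 34103806900490)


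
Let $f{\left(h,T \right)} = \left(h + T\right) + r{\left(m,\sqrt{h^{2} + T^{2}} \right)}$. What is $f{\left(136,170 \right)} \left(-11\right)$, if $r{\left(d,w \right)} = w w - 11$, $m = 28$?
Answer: $-524601$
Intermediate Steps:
$r{\left(d,w \right)} = -11 + w^{2}$ ($r{\left(d,w \right)} = w^{2} - 11 = -11 + w^{2}$)
$f{\left(h,T \right)} = -11 + T + h + T^{2} + h^{2}$ ($f{\left(h,T \right)} = \left(h + T\right) + \left(-11 + \left(\sqrt{h^{2} + T^{2}}\right)^{2}\right) = \left(T + h\right) + \left(-11 + \left(\sqrt{T^{2} + h^{2}}\right)^{2}\right) = \left(T + h\right) - \left(11 - T^{2} - h^{2}\right) = \left(T + h\right) + \left(-11 + T^{2} + h^{2}\right) = -11 + T + h + T^{2} + h^{2}$)
$f{\left(136,170 \right)} \left(-11\right) = \left(-11 + 170 + 136 + 170^{2} + 136^{2}\right) \left(-11\right) = \left(-11 + 170 + 136 + 28900 + 18496\right) \left(-11\right) = 47691 \left(-11\right) = -524601$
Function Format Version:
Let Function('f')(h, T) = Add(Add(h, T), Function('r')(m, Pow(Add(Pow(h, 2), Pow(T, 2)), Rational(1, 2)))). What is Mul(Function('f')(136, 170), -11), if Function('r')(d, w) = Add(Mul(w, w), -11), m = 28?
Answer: -524601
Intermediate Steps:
Function('r')(d, w) = Add(-11, Pow(w, 2)) (Function('r')(d, w) = Add(Pow(w, 2), -11) = Add(-11, Pow(w, 2)))
Function('f')(h, T) = Add(-11, T, h, Pow(T, 2), Pow(h, 2)) (Function('f')(h, T) = Add(Add(h, T), Add(-11, Pow(Pow(Add(Pow(h, 2), Pow(T, 2)), Rational(1, 2)), 2))) = Add(Add(T, h), Add(-11, Pow(Pow(Add(Pow(T, 2), Pow(h, 2)), Rational(1, 2)), 2))) = Add(Add(T, h), Add(-11, Add(Pow(T, 2), Pow(h, 2)))) = Add(Add(T, h), Add(-11, Pow(T, 2), Pow(h, 2))) = Add(-11, T, h, Pow(T, 2), Pow(h, 2)))
Mul(Function('f')(136, 170), -11) = Mul(Add(-11, 170, 136, Pow(170, 2), Pow(136, 2)), -11) = Mul(Add(-11, 170, 136, 28900, 18496), -11) = Mul(47691, -11) = -524601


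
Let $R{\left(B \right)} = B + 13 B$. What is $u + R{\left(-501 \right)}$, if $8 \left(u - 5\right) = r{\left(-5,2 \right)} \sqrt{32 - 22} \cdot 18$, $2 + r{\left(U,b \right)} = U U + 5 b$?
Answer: $-7009 + \frac{297 \sqrt{10}}{4} \approx -6774.2$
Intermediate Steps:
$r{\left(U,b \right)} = -2 + U^{2} + 5 b$ ($r{\left(U,b \right)} = -2 + \left(U U + 5 b\right) = -2 + \left(U^{2} + 5 b\right) = -2 + U^{2} + 5 b$)
$R{\left(B \right)} = 14 B$
$u = 5 + \frac{297 \sqrt{10}}{4}$ ($u = 5 + \frac{\left(-2 + \left(-5\right)^{2} + 5 \cdot 2\right) \sqrt{32 - 22} \cdot 18}{8} = 5 + \frac{\left(-2 + 25 + 10\right) \sqrt{10} \cdot 18}{8} = 5 + \frac{33 \sqrt{10} \cdot 18}{8} = 5 + \frac{594 \sqrt{10}}{8} = 5 + \frac{297 \sqrt{10}}{4} \approx 239.8$)
$u + R{\left(-501 \right)} = \left(5 + \frac{297 \sqrt{10}}{4}\right) + 14 \left(-501\right) = \left(5 + \frac{297 \sqrt{10}}{4}\right) - 7014 = -7009 + \frac{297 \sqrt{10}}{4}$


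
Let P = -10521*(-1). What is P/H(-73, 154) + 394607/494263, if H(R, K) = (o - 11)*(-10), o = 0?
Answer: 476686163/4942630 ≈ 96.444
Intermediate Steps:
P = 10521
H(R, K) = 110 (H(R, K) = (0 - 11)*(-10) = -11*(-10) = 110)
P/H(-73, 154) + 394607/494263 = 10521/110 + 394607/494263 = 476686163/4942630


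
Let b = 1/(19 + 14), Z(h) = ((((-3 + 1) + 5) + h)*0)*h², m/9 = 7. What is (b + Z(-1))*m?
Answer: 21/11 ≈ 1.9091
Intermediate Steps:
m = 63 (m = 9*7 = 63)
Z(h) = 0 (Z(h) = (((-2 + 5) + h)*0)*h² = ((3 + h)*0)*h² = 0*h² = 0)
b = 1/33 ≈ 0.030303
(b + Z(-1))*m = (1/33 + 0)*63 = (1/33)*63 = 21/11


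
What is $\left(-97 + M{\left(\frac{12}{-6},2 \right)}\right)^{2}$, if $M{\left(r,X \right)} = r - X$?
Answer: $10201$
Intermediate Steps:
$\left(-97 + M{\left(\frac{12}{-6},2 \right)}\right)^{2} = \left(-97 + \left(\frac{12}{-6} - 2\right)\right)^{2} = \left(-97 + \left(12 \left(- \frac{1}{6}\right) - 2\right)\right)^{2} = \left(-97 - 4\right)^{2} = \left(-101\right)^{2} = 10201$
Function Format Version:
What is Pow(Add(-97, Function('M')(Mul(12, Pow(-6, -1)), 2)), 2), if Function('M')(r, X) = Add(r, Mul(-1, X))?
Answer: 10201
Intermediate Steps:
Pow(Add(-97, Function('M')(Mul(12, Pow(-6, -1)), 2)), 2) = Pow(Add(-97, Add(Mul(12, Pow(-6, -1)), Mul(-1, 2))), 2) = Pow(Add(-97, Add(Mul(12, Rational(-1, 6)), -2)), 2) = Pow(Add(-97, Add(-2, -2)), 2) = Pow(Add(-97, -4), 2) = Pow(-101, 2) = 10201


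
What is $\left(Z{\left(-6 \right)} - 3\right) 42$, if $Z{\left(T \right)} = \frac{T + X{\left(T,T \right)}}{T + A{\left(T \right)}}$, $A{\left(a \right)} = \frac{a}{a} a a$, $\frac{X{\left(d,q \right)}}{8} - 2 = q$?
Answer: $- \frac{896}{5} \approx -179.2$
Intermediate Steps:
$X{\left(d,q \right)} = 16 + 8 q$
$A{\left(a \right)} = a^{2}$ ($A{\left(a \right)} = 1 a a = a a = a^{2}$)
$Z{\left(T \right)} = \frac{16 + 9 T}{T + T^{2}}$ ($Z{\left(T \right)} = \frac{T + \left(16 + 8 T\right)}{T + T^{2}} = \frac{16 + 9 T}{T + T^{2}}$)
$\left(Z{\left(-6 \right)} - 3\right) 42 = \left(\frac{16 + 9 \left(-6\right)}{\left(-6\right) \left(1 - 6\right)} - 3\right) 42 = \left(- \frac{16 - 54}{6 \left(-5\right)} - 3\right) 42 = \left(\left(- \frac{1}{6}\right) \left(- \frac{1}{5}\right) \left(-38\right) - 3\right) 42 = \left(- \frac{19}{15} - 3\right) 42 = \left(- \frac{64}{15}\right) 42 = - \frac{896}{5}$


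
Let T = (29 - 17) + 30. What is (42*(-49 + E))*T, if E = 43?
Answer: -10584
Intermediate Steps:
T = 42 (T = 12 + 30 = 42)
(42*(-49 + E))*T = (42*(-49 + 43))*42 = (42*(-6))*42 = -252*42 = -10584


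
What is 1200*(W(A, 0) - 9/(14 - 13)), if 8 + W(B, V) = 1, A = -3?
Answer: -19200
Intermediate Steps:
W(B, V) = -7 (W(B, V) = -8 + 1 = -7)
1200*(W(A, 0) - 9/(14 - 13)) = 1200*(-7 - 9/(14 - 13)) = 1200*(-7 - 9/1) = 1200*(-7 - 9*1) = 1200*(-7 - 9) = 1200*(-16) = -19200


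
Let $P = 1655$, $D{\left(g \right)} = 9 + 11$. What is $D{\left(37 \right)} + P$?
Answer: $1675$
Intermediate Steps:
$D{\left(g \right)} = 20$
$D{\left(37 \right)} + P = 20 + 1655 = 1675$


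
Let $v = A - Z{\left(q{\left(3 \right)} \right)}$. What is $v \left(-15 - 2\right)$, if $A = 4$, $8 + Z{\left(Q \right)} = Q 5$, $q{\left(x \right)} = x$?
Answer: $51$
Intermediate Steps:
$Z{\left(Q \right)} = -8 + 5 Q$ ($Z{\left(Q \right)} = -8 + Q 5 = -8 + 5 Q$)
$v = -3$ ($v = 4 - \left(-8 + 5 \cdot 3\right) = 4 - \left(-8 + 15\right) = 4 - 7 = -3$)
$v \left(-15 - 2\right) = - 3 \left(-15 - 2\right) = \left(-3\right) \left(-17\right) = 51$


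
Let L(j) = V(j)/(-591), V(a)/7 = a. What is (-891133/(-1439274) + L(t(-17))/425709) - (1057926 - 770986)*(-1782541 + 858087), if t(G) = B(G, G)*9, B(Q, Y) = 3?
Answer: 395288262721675848319207/1490175844042 ≈ 2.6526e+11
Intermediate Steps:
V(a) = 7*a
t(G) = 27 (t(G) = 3*9 = 27)
L(j) = -7*j/591 (L(j) = (7*j)/(-591) = (7*j)*(-1/591) = -7*j/591)
(-891133/(-1439274) + L(t(-17))/425709) - (1057926 - 770986)*(-1782541 + 858087) = (-891133/(-1439274) - 7/591*27/425709) - (1057926 - 770986)*(-1782541 + 858087) = (-891133*(-1/1439274) - 63/197*1/425709) - 286940*(-924454) = (891133/1439274 - 7/9318297) - 1*(-265262830760) = 922647987287/1490175844042 + 265262830760 = 395288262721675848319207/1490175844042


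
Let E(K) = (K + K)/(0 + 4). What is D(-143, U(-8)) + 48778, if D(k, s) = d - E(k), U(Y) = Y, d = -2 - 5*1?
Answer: 97685/2 ≈ 48843.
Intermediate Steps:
d = -7 (d = -2 - 5 = -7)
E(K) = K/2 (E(K) = (2*K)/4 = (2*K)*(¼) = K/2)
D(k, s) = -7 - k/2
D(-143, U(-8)) + 48778 = (-7 - ½*(-143)) + 48778 = (-7 + 143/2) + 48778 = 129/2 + 48778 = 97685/2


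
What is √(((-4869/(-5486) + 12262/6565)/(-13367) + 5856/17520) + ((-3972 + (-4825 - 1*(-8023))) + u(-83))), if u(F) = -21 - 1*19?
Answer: I*√5946400090360158888395054690/2703360660130 ≈ 28.525*I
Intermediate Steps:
u(F) = -40 (u(F) = -21 - 19 = -40)
√(((-4869/(-5486) + 12262/6565)/(-13367) + 5856/17520) + ((-3972 + (-4825 - 1*(-8023))) + u(-83))) = √(((-4869/(-5486) + 12262/6565)/(-13367) + 5856/17520) + ((-3972 + (-4825 - 1*(-8023))) - 40)) = √(((-4869*(-1/5486) + 12262*(1/6565))*(-1/13367) + 5856*(1/17520)) + ((-3972 + (-4825 + 8023)) - 40)) = √(((4869/5486 + 12262/6565)*(-1/13367) + 122/365) + ((-3972 + 3198) - 40)) = √(((7633409/2770430)*(-1/13367) + 122/365) + (-774 - 40)) = √((-7633409/37032337810 + 122/365) - 814) = √(903031803707/2703360660130 - 814) = √(-2199632545542113/2703360660130) = I*√5946400090360158888395054690/2703360660130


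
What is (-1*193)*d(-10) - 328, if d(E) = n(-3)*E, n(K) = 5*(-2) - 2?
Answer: -23488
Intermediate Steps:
n(K) = -12 (n(K) = -10 - 2 = -12)
d(E) = -12*E
(-1*193)*d(-10) - 328 = (-1*193)*(-12*(-10)) - 328 = -193*120 - 328 = -23160 - 328 = -23488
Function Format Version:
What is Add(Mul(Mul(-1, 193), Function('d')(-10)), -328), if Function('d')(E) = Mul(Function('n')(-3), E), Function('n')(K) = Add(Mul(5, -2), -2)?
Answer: -23488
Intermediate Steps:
Function('n')(K) = -12 (Function('n')(K) = Add(-10, -2) = -12)
Function('d')(E) = Mul(-12, E)
Add(Mul(Mul(-1, 193), Function('d')(-10)), -328) = Add(Mul(Mul(-1, 193), Mul(-12, -10)), -328) = Add(Mul(-193, 120), -328) = Add(-23160, -328) = -23488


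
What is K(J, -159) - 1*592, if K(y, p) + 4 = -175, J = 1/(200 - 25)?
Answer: -771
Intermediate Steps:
J = 1/175 ≈ 0.0057143
K(y, p) = -179 (K(y, p) = -4 - 175 = -179)
K(J, -159) - 1*592 = -179 - 1*592 = -179 - 592 = -771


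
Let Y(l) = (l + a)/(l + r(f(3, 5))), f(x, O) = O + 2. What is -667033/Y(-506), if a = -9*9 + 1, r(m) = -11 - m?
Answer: -174762646/293 ≈ -5.9646e+5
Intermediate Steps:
f(x, O) = 2 + O
a = -80 (a = -81 + 1 = -80)
Y(l) = (-80 + l)/(-18 + l) (Y(l) = (l - 80)/(l + (-11 - (2 + 5))) = (-80 + l)/(l + (-11 - 1*7)) = (-80 + l)/(l + (-11 - 7)) = (-80 + l)/(l - 18) = (-80 + l)/(-18 + l))
-667033/Y(-506) = -667033*(-18 - 506)/(-80 - 506) = -667033/(-586/(-524)) = -667033/((-1/524*(-586))) = -667033/293/262 = -667033*262/293 = -174762646/293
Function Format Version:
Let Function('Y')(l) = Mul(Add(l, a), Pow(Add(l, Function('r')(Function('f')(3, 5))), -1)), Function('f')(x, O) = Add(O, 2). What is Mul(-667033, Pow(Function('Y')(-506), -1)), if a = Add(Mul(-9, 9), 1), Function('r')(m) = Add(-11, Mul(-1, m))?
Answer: Rational(-174762646, 293) ≈ -5.9646e+5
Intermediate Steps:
Function('f')(x, O) = Add(2, O)
a = -80 (a = Add(-81, 1) = -80)
Function('Y')(l) = Mul(Pow(Add(-18, l), -1), Add(-80, l)) (Function('Y')(l) = Mul(Add(l, -80), Pow(Add(l, Add(-11, Mul(-1, Add(2, 5)))), -1)) = Mul(Add(-80, l), Pow(Add(l, Add(-11, Mul(-1, 7))), -1)) = Mul(Add(-80, l), Pow(Add(l, Add(-11, -7)), -1)) = Mul(Add(-80, l), Pow(Add(l, -18), -1)) = Mul(Add(-80, l), Pow(Add(-18, l), -1)) = Mul(Pow(Add(-18, l), -1), Add(-80, l)))
Mul(-667033, Pow(Function('Y')(-506), -1)) = Mul(-667033, Pow(Mul(Pow(Add(-18, -506), -1), Add(-80, -506)), -1)) = Mul(-667033, Pow(Mul(Pow(-524, -1), -586), -1)) = Mul(-667033, Pow(Mul(Rational(-1, 524), -586), -1)) = Mul(-667033, Pow(Rational(293, 262), -1)) = Mul(-667033, Rational(262, 293)) = Rational(-174762646, 293)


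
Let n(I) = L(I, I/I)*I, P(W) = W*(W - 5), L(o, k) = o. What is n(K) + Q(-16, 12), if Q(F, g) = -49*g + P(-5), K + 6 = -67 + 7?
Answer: 3818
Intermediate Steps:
K = -66 (K = -6 + (-67 + 7) = -6 - 60 = -66)
P(W) = W*(-5 + W)
n(I) = I² (n(I) = I*I = I²)
Q(F, g) = 50 - 49*g (Q(F, g) = -49*g - 5*(-5 - 5) = -49*g - 5*(-10) = -49*g + 50 = 50 - 49*g)
n(K) + Q(-16, 12) = (-66)² + (50 - 49*12) = 4356 + (50 - 588) = 4356 - 538 = 3818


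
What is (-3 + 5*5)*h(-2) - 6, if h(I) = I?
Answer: -50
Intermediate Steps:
(-3 + 5*5)*h(-2) - 6 = (-3 + 5*5)*(-2) - 6 = (-3 + 25)*(-2) - 6 = 22*(-2) - 6 = -44 - 6 = -50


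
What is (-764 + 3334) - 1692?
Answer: 878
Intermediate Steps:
(-764 + 3334) - 1692 = 2570 - 1692 = 878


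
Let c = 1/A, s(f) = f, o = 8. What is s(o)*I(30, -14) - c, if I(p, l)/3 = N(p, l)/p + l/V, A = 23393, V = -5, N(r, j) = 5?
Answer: 8327903/116965 ≈ 71.200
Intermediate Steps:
I(p, l) = 15/p - 3*l/5 (I(p, l) = 3*(5/p + l/(-5)) = 3*(5/p + l*(-⅕)) = 3*(5/p - l/5) = 15/p - 3*l/5)
c = 1/23393 ≈ 4.2748e-5
s(o)*I(30, -14) - c = 8*(15/30 - ⅗*(-14)) - 1*1/23393 = 8*(15*(1/30) + 42/5) - 1/23393 = 8*(½ + 42/5) - 1/23393 = 8*(89/10) - 1/23393 = 356/5 - 1/23393 = 8327903/116965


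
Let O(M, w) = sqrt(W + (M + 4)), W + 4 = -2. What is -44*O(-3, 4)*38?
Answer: -1672*I*sqrt(5) ≈ -3738.7*I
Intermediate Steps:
W = -6 (W = -4 - 2 = -6)
O(M, w) = sqrt(-2 + M) (O(M, w) = sqrt(-6 + (M + 4)) = sqrt(-6 + (4 + M)) = sqrt(-2 + M))
-44*O(-3, 4)*38 = -44*sqrt(-2 - 3)*38 = -44*I*sqrt(5)*38 = -1672*I*sqrt(5)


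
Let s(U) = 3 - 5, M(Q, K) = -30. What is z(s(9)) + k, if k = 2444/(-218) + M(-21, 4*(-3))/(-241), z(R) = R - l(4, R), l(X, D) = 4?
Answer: -448846/26269 ≈ -17.087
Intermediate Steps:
s(U) = -2
z(R) = -4 + R (z(R) = R - 1*4 = R - 4 = -4 + R)
k = -291232/26269 (k = 2444/(-218) - 30/(-241) = 2444*(-1/218) - 30*(-1/241) = -1222/109 + 30/241 = -291232/26269 ≈ -11.087)
z(s(9)) + k = (-4 - 2) - 291232/26269 = -6 - 291232/26269 = -448846/26269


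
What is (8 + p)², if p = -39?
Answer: 961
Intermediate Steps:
(8 + p)² = (8 - 39)² = (-31)² = 961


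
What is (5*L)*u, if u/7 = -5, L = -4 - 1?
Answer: 875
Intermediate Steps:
L = -5
u = -35 (u = 7*(-5) = -35)
(5*L)*u = (5*(-5))*(-35) = -25*(-35) = 875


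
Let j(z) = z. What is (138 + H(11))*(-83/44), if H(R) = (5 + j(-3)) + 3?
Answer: -1079/4 ≈ -269.75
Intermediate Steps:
H(R) = 5 (H(R) = (5 - 3) + 3 = 2 + 3 = 5)
(138 + H(11))*(-83/44) = (138 + 5)*(-83/44) = 143*(-83*1/44) = 143*(-83/44) = -1079/4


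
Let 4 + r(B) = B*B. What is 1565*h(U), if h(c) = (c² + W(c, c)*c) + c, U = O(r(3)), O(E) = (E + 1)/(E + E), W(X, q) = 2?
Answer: 16902/5 ≈ 3380.4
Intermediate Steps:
r(B) = -4 + B² (r(B) = -4 + B*B = -4 + B²)
O(E) = (1 + E)/(2*E) (O(E) = (1 + E)/((2*E)) = (1 + E)*(1/(2*E)) = (1 + E)/(2*E))
U = ⅗ (U = (1 + (-4 + 3²))/(2*(-4 + 3²)) = (1 + (-4 + 9))/(2*(-4 + 9)) = (½)*(1 + 5)/5 = (½)*(⅕)*6 = ⅗ ≈ 0.60000)
h(c) = c² + 3*c (h(c) = (c² + 2*c) + c = c² + 3*c)
1565*h(U) = 1565*(3*(3 + ⅗)/5) = 1565*((⅗)*(18/5)) = 1565*(54/25) = 16902/5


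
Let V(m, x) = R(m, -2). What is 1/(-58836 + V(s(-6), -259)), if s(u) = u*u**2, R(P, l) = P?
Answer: -1/59052 ≈ -1.6934e-5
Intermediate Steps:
s(u) = u**3
V(m, x) = m
1/(-58836 + V(s(-6), -259)) = 1/(-58836 + (-6)**3) = 1/(-58836 - 216) = 1/(-59052) = -1/59052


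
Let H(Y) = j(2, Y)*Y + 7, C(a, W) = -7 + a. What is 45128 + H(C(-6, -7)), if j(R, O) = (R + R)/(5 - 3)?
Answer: 45109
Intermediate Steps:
j(R, O) = R (j(R, O) = (2*R)/2 = (2*R)*(½) = R)
H(Y) = 7 + 2*Y (H(Y) = 2*Y + 7 = 7 + 2*Y)
45128 + H(C(-6, -7)) = 45128 + (7 + 2*(-7 - 6)) = 45128 + (7 + 2*(-13)) = 45128 + (7 - 26) = 45128 - 19 = 45109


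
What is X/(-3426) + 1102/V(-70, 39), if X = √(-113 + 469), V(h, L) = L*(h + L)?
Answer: -1102/1209 - √89/1713 ≈ -0.91700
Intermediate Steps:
V(h, L) = L*(L + h)
X = 2*√89 (X = √356 = 2*√89 ≈ 18.868)
X/(-3426) + 1102/V(-70, 39) = (2*√89)/(-3426) + 1102/((39*(39 - 70))) = (2*√89)*(-1/3426) + 1102/((39*(-31))) = -√89/1713 + 1102/(-1209) = -√89/1713 + 1102*(-1/1209) = -√89/1713 - 1102/1209 = -1102/1209 - √89/1713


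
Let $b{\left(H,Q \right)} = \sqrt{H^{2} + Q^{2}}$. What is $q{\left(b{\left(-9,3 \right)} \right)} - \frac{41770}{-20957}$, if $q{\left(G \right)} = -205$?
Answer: $- \frac{4254415}{20957} \approx -203.01$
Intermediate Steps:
$q{\left(b{\left(-9,3 \right)} \right)} - \frac{41770}{-20957} = -205 - \frac{41770}{-20957} = -205 - - \frac{41770}{20957} = -205 + \frac{41770}{20957} = - \frac{4254415}{20957}$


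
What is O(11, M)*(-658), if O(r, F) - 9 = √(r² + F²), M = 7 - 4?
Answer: -5922 - 658*√130 ≈ -13424.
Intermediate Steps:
M = 3
O(r, F) = 9 + √(F² + r²) (O(r, F) = 9 + √(r² + F²) = 9 + √(F² + r²))
O(11, M)*(-658) = (9 + √(3² + 11²))*(-658) = (9 + √(9 + 121))*(-658) = (9 + √130)*(-658) = -5922 - 658*√130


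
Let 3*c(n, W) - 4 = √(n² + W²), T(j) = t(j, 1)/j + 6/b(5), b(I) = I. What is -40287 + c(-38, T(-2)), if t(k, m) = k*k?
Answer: -120857/3 + 2*√9029/15 ≈ -40273.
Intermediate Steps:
t(k, m) = k²
T(j) = 6/5 + j (T(j) = j²/j + 6/5 = j + 6*(⅕) = j + 6/5 = 6/5 + j)
c(n, W) = 4/3 + √(W² + n²)/3 (c(n, W) = 4/3 + √(n² + W²)/3 = 4/3 + √(W² + n²)/3)
-40287 + c(-38, T(-2)) = -40287 + (4/3 + √((6/5 - 2)² + (-38)²)/3) = -40287 + (4/3 + √((-⅘)² + 1444)/3) = -40287 + (4/3 + √(16/25 + 1444)/3) = -40287 + (4/3 + √(36116/25)/3) = -40287 + (4/3 + (2*√9029/5)/3) = -40287 + (4/3 + 2*√9029/15) = -120857/3 + 2*√9029/15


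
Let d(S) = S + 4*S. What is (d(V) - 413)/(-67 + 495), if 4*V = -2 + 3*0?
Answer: -831/856 ≈ -0.97079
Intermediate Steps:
V = -1/2 (V = (-2 + 3*0)/4 = (-2 + 0)/4 = (1/4)*(-2) = -1/2 ≈ -0.50000)
d(S) = 5*S
(d(V) - 413)/(-67 + 495) = (5*(-1/2) - 413)/(-67 + 495) = (-5/2 - 413)/428 = -831/2*1/428 = -831/856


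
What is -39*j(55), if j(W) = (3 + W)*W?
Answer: -124410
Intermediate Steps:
j(W) = W*(3 + W)
-39*j(55) = -2145*(3 + 55) = -2145*58 = -39*3190 = -124410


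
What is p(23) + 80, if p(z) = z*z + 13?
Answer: 622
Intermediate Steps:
p(z) = 13 + z² (p(z) = z² + 13 = 13 + z²)
p(23) + 80 = (13 + 23²) + 80 = (13 + 529) + 80 = 542 + 80 = 622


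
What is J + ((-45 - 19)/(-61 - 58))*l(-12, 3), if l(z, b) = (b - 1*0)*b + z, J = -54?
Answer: -6618/119 ≈ -55.613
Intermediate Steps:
l(z, b) = z + b² (l(z, b) = (b + 0)*b + z = b*b + z = b² + z = z + b²)
J + ((-45 - 19)/(-61 - 58))*l(-12, 3) = -54 + ((-45 - 19)/(-61 - 58))*(-12 + 3²) = -54 + (-64/(-119))*(-12 + 9) = -54 - 64*(-1/119)*(-3) = -54 + (64/119)*(-3) = -54 - 192/119 = -6618/119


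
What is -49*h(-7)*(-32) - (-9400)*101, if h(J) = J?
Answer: 938424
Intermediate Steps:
-49*h(-7)*(-32) - (-9400)*101 = -49*(-7)*(-32) - (-9400)*101 = 343*(-32) - 1*(-949400) = -10976 + 949400 = 938424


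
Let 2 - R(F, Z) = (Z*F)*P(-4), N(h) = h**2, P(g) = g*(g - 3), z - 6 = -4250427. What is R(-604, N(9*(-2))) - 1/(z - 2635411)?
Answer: 37730847585681/6885832 ≈ 5.4795e+6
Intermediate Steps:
z = -4250421 (z = 6 - 4250427 = -4250421)
P(g) = g*(-3 + g)
R(F, Z) = 2 - 28*F*Z (R(F, Z) = 2 - Z*F*(-4*(-3 - 4)) = 2 - F*Z*(-4*(-7)) = 2 - F*Z*28 = 2 - 28*F*Z)
R(-604, N(9*(-2))) - 1/(z - 2635411) = (2 - 28*(-604)*(9*(-2))**2) - 1/(-4250421 - 2635411) = (2 - 28*(-604)*(-18)**2) - 1/(-6885832) = (2 - 28*(-604)*324) - 1*(-1/6885832) = (2 + 5479488) + 1/6885832 = 5479490 + 1/6885832 = 37730847585681/6885832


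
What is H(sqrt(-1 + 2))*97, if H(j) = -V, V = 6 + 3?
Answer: -873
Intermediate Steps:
V = 9
H(j) = -9 (H(j) = -1*9 = -9)
H(sqrt(-1 + 2))*97 = -9*97 = -873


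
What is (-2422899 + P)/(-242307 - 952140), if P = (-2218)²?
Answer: -2496625/1194447 ≈ -2.0902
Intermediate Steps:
P = 4919524
(-2422899 + P)/(-242307 - 952140) = (-2422899 + 4919524)/(-242307 - 952140) = 2496625/(-1194447) = 2496625*(-1/1194447) = -2496625/1194447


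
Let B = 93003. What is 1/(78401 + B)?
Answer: 1/171404 ≈ 5.8342e-6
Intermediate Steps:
1/(78401 + B) = 1/(78401 + 93003) = 1/171404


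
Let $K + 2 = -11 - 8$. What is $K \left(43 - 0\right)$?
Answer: $-903$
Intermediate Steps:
$K = -21$ ($K = -2 - 19 = -21$)
$K \left(43 - 0\right) = - 21 \left(43 - 0\right) = - 21 \left(43 + 0\right) = \left(-21\right) 43 = -903$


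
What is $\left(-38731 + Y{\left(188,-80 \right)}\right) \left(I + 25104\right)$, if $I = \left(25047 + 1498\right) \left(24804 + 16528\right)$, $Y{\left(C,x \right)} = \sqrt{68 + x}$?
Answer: $-42494996477164 + 2194366088 i \sqrt{3} \approx -4.2495 \cdot 10^{13} + 3.8008 \cdot 10^{9} i$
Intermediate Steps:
$I = 1097157940$ ($I = 26545 \cdot 41332 = 1097157940$)
$\left(-38731 + Y{\left(188,-80 \right)}\right) \left(I + 25104\right) = \left(-38731 + \sqrt{68 - 80}\right) \left(1097157940 + 25104\right) = \left(-38731 + \sqrt{-12}\right) 1097183044 = \left(-38731 + 2 i \sqrt{3}\right) 1097183044 = -42494996477164 + 2194366088 i \sqrt{3}$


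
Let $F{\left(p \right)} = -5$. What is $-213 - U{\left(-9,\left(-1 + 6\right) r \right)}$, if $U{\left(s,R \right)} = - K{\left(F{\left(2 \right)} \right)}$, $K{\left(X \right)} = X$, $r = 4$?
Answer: $-218$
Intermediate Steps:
$U{\left(s,R \right)} = 5$ ($U{\left(s,R \right)} = \left(-1\right) \left(-5\right) = 5$)
$-213 - U{\left(-9,\left(-1 + 6\right) r \right)} = -213 - 5 = -218$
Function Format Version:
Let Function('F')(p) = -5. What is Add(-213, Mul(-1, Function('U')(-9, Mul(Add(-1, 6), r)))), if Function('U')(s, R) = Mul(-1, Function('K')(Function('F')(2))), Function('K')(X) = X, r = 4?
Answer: -218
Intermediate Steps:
Function('U')(s, R) = 5 (Function('U')(s, R) = Mul(-1, -5) = 5)
Add(-213, Mul(-1, Function('U')(-9, Mul(Add(-1, 6), r)))) = Add(-213, Mul(-1, 5)) = Add(-213, -5) = -218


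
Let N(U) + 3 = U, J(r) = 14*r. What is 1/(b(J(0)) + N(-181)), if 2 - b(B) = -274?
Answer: 1/92 ≈ 0.010870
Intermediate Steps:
b(B) = 276 (b(B) = 2 - 1*(-274) = 2 + 274 = 276)
N(U) = -3 + U
1/(b(J(0)) + N(-181)) = 1/(276 + (-3 - 181)) = 1/(276 - 184) = 1/92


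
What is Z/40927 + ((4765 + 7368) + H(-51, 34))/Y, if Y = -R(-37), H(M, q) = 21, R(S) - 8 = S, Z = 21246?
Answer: 498042892/1186883 ≈ 419.62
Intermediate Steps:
R(S) = 8 + S
Y = 29 (Y = -(8 - 37) = -1*(-29) = 29)
Z/40927 + ((4765 + 7368) + H(-51, 34))/Y = 21246/40927 + ((4765 + 7368) + 21)/29 = 21246*(1/40927) + (12133 + 21)*(1/29) = 21246/40927 + 12154*(1/29) = 21246/40927 + 12154/29 = 498042892/1186883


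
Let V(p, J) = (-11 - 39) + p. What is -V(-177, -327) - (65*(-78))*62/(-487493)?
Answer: 110346571/487493 ≈ 226.36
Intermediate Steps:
V(p, J) = -50 + p
-V(-177, -327) - (65*(-78))*62/(-487493) = -(-50 - 177) - (65*(-78))*62/(-487493) = -1*(-227) - (-5070*62)*(-1)/487493 = 227 - (-314340)*(-1)/487493 = 227 - 1*314340/487493 = 227 - 314340/487493 = 110346571/487493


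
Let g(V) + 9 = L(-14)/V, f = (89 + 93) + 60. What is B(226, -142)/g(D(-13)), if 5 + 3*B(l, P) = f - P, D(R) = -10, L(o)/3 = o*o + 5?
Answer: -3790/2079 ≈ -1.8230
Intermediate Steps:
L(o) = 15 + 3*o² (L(o) = 3*(o*o + 5) = 3*(o² + 5) = 3*(5 + o²) = 15 + 3*o²)
f = 242 (f = 182 + 60 = 242)
B(l, P) = 79 - P/3 (B(l, P) = -5/3 + (242 - P)/3 = -5/3 + (242/3 - P/3) = 79 - P/3)
g(V) = -9 + 603/V (g(V) = -9 + (15 + 3*(-14)²)/V = -9 + (15 + 3*196)/V = -9 + (15 + 588)/V = -9 + 603/V)
B(226, -142)/g(D(-13)) = (79 - ⅓*(-142))/(-9 + 603/(-10)) = (79 + 142/3)/(-9 + 603*(-⅒)) = 379/(3*(-9 - 603/10)) = 379/(3*(-693/10)) = (379/3)*(-10/693) = -3790/2079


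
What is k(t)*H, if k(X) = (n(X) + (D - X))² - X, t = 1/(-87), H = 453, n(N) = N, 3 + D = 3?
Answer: 151/29 ≈ 5.2069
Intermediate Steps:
D = 0 (D = -3 + 3 = 0)
t = -1/87 ≈ -0.011494
k(X) = -X (k(X) = (X + (0 - X))² - X = (X - X)² - X = 0² - X = 0 - X = -X)
k(t)*H = -1*(-1/87)*453 = (1/87)*453 = 151/29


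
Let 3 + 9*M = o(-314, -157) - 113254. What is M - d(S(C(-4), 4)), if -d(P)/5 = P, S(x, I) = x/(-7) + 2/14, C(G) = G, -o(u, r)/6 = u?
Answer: -779386/63 ≈ -12371.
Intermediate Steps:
o(u, r) = -6*u
S(x, I) = ⅐ - x/7 (S(x, I) = x*(-⅐) + 2*(1/14) = -x/7 + ⅐ = ⅐ - x/7)
M = -111373/9 (M = -⅓ + (-6*(-314) - 113254)/9 = -⅓ + (1884 - 113254)/9 = -⅓ + (⅑)*(-111370) = -⅓ - 111370/9 = -111373/9 ≈ -12375.)
d(P) = -5*P
M - d(S(C(-4), 4)) = -111373/9 - (-5)*(⅐ - ⅐*(-4)) = -111373/9 - (-5)*(⅐ + 4/7) = -111373/9 - (-5)*5/7 = -111373/9 - 1*(-25/7) = -111373/9 + 25/7 = -779386/63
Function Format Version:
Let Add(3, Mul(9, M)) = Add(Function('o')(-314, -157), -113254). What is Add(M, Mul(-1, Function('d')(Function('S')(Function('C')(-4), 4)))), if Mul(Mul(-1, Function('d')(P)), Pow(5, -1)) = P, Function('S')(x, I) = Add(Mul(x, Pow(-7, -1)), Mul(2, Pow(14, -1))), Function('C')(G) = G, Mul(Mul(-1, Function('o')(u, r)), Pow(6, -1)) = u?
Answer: Rational(-779386, 63) ≈ -12371.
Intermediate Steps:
Function('o')(u, r) = Mul(-6, u)
Function('S')(x, I) = Add(Rational(1, 7), Mul(Rational(-1, 7), x)) (Function('S')(x, I) = Add(Mul(x, Rational(-1, 7)), Mul(2, Rational(1, 14))) = Add(Mul(Rational(-1, 7), x), Rational(1, 7)) = Add(Rational(1, 7), Mul(Rational(-1, 7), x)))
M = Rational(-111373, 9) (M = Add(Rational(-1, 3), Mul(Rational(1, 9), Add(Mul(-6, -314), -113254))) = Add(Rational(-1, 3), Mul(Rational(1, 9), Add(1884, -113254))) = Add(Rational(-1, 3), Mul(Rational(1, 9), -111370)) = Add(Rational(-1, 3), Rational(-111370, 9)) = Rational(-111373, 9) ≈ -12375.)
Function('d')(P) = Mul(-5, P)
Add(M, Mul(-1, Function('d')(Function('S')(Function('C')(-4), 4)))) = Add(Rational(-111373, 9), Mul(-1, Mul(-5, Add(Rational(1, 7), Mul(Rational(-1, 7), -4))))) = Add(Rational(-111373, 9), Mul(-1, Mul(-5, Add(Rational(1, 7), Rational(4, 7))))) = Add(Rational(-111373, 9), Mul(-1, Mul(-5, Rational(5, 7)))) = Add(Rational(-111373, 9), Mul(-1, Rational(-25, 7))) = Add(Rational(-111373, 9), Rational(25, 7)) = Rational(-779386, 63)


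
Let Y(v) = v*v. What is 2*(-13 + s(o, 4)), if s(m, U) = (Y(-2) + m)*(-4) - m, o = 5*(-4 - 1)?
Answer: 192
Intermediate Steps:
Y(v) = v**2
o = -25 (o = 5*(-5) = -25)
s(m, U) = -16 - 5*m (s(m, U) = ((-2)**2 + m)*(-4) - m = (4 + m)*(-4) - m = (-16 - 4*m) - m = -16 - 5*m)
2*(-13 + s(o, 4)) = 2*(-13 + (-16 - 5*(-25))) = 2*(-13 + (-16 + 125)) = 2*(-13 + 109) = 2*96 = 192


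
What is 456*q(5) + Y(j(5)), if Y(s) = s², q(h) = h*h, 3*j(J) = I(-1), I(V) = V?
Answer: 102601/9 ≈ 11400.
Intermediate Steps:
j(J) = -⅓ (j(J) = (⅓)*(-1) = -⅓)
q(h) = h²
456*q(5) + Y(j(5)) = 456*5² + (-⅓)² = 456*25 + ⅑ = 11400 + ⅑ = 102601/9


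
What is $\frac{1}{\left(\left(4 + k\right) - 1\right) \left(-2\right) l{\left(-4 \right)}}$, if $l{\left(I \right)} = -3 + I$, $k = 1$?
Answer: $\frac{1}{56} \approx 0.017857$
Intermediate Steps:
$\frac{1}{\left(\left(4 + k\right) - 1\right) \left(-2\right) l{\left(-4 \right)}} = \frac{1}{\left(\left(4 + 1\right) - 1\right) \left(-2\right) \left(-3 - 4\right)} = \frac{1}{\left(5 - 1\right) \left(-2\right) \left(-7\right)} = \frac{1}{4 \left(-2\right) \left(-7\right)} = \frac{1}{\left(-8\right) \left(-7\right)} = \frac{1}{56}$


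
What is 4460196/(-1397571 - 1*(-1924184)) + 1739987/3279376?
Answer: 160236695791/17803732304 ≈ 9.0002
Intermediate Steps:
4460196/(-1397571 - 1*(-1924184)) + 1739987/3279376 = 4460196/(-1397571 + 1924184) + 1739987*(1/3279376) = 4460196/526613 + 1739987/3279376 = 160236695791/17803732304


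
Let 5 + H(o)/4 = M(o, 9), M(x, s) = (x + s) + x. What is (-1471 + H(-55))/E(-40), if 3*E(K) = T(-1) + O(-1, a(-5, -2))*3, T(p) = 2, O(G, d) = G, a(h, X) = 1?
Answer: 5685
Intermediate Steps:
M(x, s) = s + 2*x (M(x, s) = (s + x) + x = s + 2*x)
H(o) = 16 + 8*o (H(o) = -20 + 4*(9 + 2*o) = -20 + (36 + 8*o) = 16 + 8*o)
E(K) = -⅓ (E(K) = (2 - 1*3)/3 = (2 - 3)/3 = (⅓)*(-1) = -⅓)
(-1471 + H(-55))/E(-40) = (-1471 + (16 + 8*(-55)))/(-⅓) = (-1471 + (16 - 440))*(-3) = (-1471 - 424)*(-3) = -1895*(-3) = 5685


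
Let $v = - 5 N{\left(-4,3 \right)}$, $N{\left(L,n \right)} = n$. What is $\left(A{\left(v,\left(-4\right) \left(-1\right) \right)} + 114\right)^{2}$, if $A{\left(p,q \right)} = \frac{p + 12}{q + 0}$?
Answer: $\frac{205209}{16} \approx 12826.0$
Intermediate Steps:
$v = -15$ ($v = \left(-5\right) 3 = -15$)
$A{\left(p,q \right)} = \frac{12 + p}{q}$
$\left(A{\left(v,\left(-4\right) \left(-1\right) \right)} + 114\right)^{2} = \left(\frac{12 - 15}{\left(-4\right) \left(-1\right)} + 114\right)^{2} = \left(\frac{1}{4} \left(-3\right) + 114\right)^{2} = \left(- \frac{3}{4} + 114\right)^{2} = \left(\frac{453}{4}\right)^{2} = \frac{205209}{16}$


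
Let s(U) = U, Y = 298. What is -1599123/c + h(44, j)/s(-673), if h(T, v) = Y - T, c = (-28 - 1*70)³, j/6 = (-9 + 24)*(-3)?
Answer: 837147011/633422216 ≈ 1.3216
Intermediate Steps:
j = -270 (j = 6*((-9 + 24)*(-3)) = 6*(15*(-3)) = 6*(-45) = -270)
c = -941192 (c = (-28 - 70)³ = (-98)³ = -941192)
h(T, v) = 298 - T
-1599123/c + h(44, j)/s(-673) = -1599123/(-941192) + (298 - 1*44)/(-673) = -1599123*(-1/941192) + (298 - 44)*(-1/673) = 1599123/941192 + 254*(-1/673) = 1599123/941192 - 254/673 = 837147011/633422216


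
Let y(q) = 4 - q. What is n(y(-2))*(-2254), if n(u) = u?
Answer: -13524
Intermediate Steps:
n(y(-2))*(-2254) = (4 - 1*(-2))*(-2254) = (4 + 2)*(-2254) = 6*(-2254) = -13524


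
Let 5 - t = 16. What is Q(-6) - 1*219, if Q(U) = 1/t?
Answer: -2410/11 ≈ -219.09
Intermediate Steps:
t = -11 (t = 5 - 1*16 = 5 - 16 = -11)
Q(U) = -1/11 (Q(U) = 1/(-11) = -1/11)
Q(-6) - 1*219 = -1/11 - 1*219 = -1/11 - 219 = -2410/11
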